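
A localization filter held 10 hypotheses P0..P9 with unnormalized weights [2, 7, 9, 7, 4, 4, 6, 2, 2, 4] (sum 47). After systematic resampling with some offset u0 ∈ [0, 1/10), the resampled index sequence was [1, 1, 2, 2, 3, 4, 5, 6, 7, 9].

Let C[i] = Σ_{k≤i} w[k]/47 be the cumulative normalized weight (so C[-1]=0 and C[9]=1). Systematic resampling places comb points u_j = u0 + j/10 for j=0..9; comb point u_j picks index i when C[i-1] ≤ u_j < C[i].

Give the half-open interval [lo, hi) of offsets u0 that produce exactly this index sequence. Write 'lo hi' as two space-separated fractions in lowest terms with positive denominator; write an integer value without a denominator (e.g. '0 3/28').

C = [2/47, 9/47, 18/47, 25/47, 29/47, 33/47, 39/47, 41/47, 43/47, 1]
j=0 picked index 1: u0 ∈ [2/47, 9/47)
j=1 picked index 1: u0 ∈ [-27/470, 43/470)
j=2 picked index 2: u0 ∈ [-2/235, 43/235)
j=3 picked index 2: u0 ∈ [-51/470, 39/470)
j=4 picked index 3: u0 ∈ [-4/235, 31/235)
j=5 picked index 4: u0 ∈ [3/94, 11/94)
j=6 picked index 5: u0 ∈ [4/235, 24/235)
j=7 picked index 6: u0 ∈ [1/470, 61/470)
j=8 picked index 7: u0 ∈ [7/235, 17/235)
j=9 picked index 9: u0 ∈ [7/470, 1/10)
intersection: [2/47, 17/235)

2/47 17/235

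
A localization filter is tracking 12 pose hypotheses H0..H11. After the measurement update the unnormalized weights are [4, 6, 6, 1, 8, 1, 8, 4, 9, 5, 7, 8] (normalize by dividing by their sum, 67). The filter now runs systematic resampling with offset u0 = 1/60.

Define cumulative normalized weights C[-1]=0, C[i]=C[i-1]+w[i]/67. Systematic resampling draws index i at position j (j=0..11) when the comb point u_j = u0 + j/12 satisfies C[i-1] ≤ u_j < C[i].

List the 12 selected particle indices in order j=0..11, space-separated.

C = [4/67, 10/67, 16/67, 17/67, 25/67, 26/67, 34/67, 38/67, 47/67, 52/67, 59/67, 1]
j=0: u_0=1/60 ∈ [0, 4/67) → index 0
j=1: u_1=1/10 ∈ [4/67, 10/67) → index 1
j=2: u_2=11/60 ∈ [10/67, 16/67) → index 2
j=3: u_3=4/15 ∈ [17/67, 25/67) → index 4
j=4: u_4=7/20 ∈ [17/67, 25/67) → index 4
j=5: u_5=13/30 ∈ [26/67, 34/67) → index 6
j=6: u_6=31/60 ∈ [34/67, 38/67) → index 7
j=7: u_7=3/5 ∈ [38/67, 47/67) → index 8
j=8: u_8=41/60 ∈ [38/67, 47/67) → index 8
j=9: u_9=23/30 ∈ [47/67, 52/67) → index 9
j=10: u_10=17/20 ∈ [52/67, 59/67) → index 10
j=11: u_11=14/15 ∈ [59/67, 1) → index 11

0 1 2 4 4 6 7 8 8 9 10 11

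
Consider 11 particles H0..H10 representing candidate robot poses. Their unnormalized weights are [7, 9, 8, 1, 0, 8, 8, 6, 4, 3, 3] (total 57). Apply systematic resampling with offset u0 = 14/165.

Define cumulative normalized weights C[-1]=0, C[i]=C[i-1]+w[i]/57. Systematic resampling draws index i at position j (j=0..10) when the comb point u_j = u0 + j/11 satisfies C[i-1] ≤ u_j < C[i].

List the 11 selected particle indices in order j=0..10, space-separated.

0 1 1 2 5 5 6 7 7 9 10

C = [7/57, 16/57, 8/19, 25/57, 25/57, 11/19, 41/57, 47/57, 17/19, 18/19, 1]
j=0: u_0=14/165 ∈ [0, 7/57) → index 0
j=1: u_1=29/165 ∈ [7/57, 16/57) → index 1
j=2: u_2=4/15 ∈ [7/57, 16/57) → index 1
j=3: u_3=59/165 ∈ [16/57, 8/19) → index 2
j=4: u_4=74/165 ∈ [25/57, 11/19) → index 5
j=5: u_5=89/165 ∈ [25/57, 11/19) → index 5
j=6: u_6=104/165 ∈ [11/19, 41/57) → index 6
j=7: u_7=119/165 ∈ [41/57, 47/57) → index 7
j=8: u_8=134/165 ∈ [41/57, 47/57) → index 7
j=9: u_9=149/165 ∈ [17/19, 18/19) → index 9
j=10: u_10=164/165 ∈ [18/19, 1) → index 10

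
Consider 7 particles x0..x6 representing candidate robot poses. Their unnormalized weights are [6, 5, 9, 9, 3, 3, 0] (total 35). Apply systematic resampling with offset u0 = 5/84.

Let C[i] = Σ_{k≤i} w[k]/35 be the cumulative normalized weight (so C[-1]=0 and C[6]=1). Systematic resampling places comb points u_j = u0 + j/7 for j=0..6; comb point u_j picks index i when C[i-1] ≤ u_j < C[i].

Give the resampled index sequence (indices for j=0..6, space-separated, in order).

0 1 2 2 3 3 5

C = [6/35, 11/35, 4/7, 29/35, 32/35, 1, 1]
j=0: u_0=5/84 ∈ [0, 6/35) → index 0
j=1: u_1=17/84 ∈ [6/35, 11/35) → index 1
j=2: u_2=29/84 ∈ [11/35, 4/7) → index 2
j=3: u_3=41/84 ∈ [11/35, 4/7) → index 2
j=4: u_4=53/84 ∈ [4/7, 29/35) → index 3
j=5: u_5=65/84 ∈ [4/7, 29/35) → index 3
j=6: u_6=11/12 ∈ [32/35, 1) → index 5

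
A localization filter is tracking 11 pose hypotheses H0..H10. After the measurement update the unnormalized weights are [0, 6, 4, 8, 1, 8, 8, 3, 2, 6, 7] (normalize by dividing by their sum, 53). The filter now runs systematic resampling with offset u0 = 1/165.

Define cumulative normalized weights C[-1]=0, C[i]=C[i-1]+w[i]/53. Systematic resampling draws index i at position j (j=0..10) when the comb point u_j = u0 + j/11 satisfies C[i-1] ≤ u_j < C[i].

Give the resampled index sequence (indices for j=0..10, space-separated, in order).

C = [0, 6/53, 10/53, 18/53, 19/53, 27/53, 35/53, 38/53, 40/53, 46/53, 1]
j=0: u_0=1/165 ∈ [0, 6/53) → index 1
j=1: u_1=16/165 ∈ [0, 6/53) → index 1
j=2: u_2=31/165 ∈ [6/53, 10/53) → index 2
j=3: u_3=46/165 ∈ [10/53, 18/53) → index 3
j=4: u_4=61/165 ∈ [19/53, 27/53) → index 5
j=5: u_5=76/165 ∈ [19/53, 27/53) → index 5
j=6: u_6=91/165 ∈ [27/53, 35/53) → index 6
j=7: u_7=106/165 ∈ [27/53, 35/53) → index 6
j=8: u_8=11/15 ∈ [38/53, 40/53) → index 8
j=9: u_9=136/165 ∈ [40/53, 46/53) → index 9
j=10: u_10=151/165 ∈ [46/53, 1) → index 10

1 1 2 3 5 5 6 6 8 9 10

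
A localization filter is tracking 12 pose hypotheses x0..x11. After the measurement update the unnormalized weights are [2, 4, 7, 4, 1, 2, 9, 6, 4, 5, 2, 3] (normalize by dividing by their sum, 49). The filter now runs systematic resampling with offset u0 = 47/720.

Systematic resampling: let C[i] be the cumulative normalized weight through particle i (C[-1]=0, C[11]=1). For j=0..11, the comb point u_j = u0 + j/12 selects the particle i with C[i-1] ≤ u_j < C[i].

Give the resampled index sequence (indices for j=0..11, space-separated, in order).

C = [2/49, 6/49, 13/49, 17/49, 18/49, 20/49, 29/49, 5/7, 39/49, 44/49, 46/49, 1]
j=0: u_0=47/720 ∈ [2/49, 6/49) → index 1
j=1: u_1=107/720 ∈ [6/49, 13/49) → index 2
j=2: u_2=167/720 ∈ [6/49, 13/49) → index 2
j=3: u_3=227/720 ∈ [13/49, 17/49) → index 3
j=4: u_4=287/720 ∈ [18/49, 20/49) → index 5
j=5: u_5=347/720 ∈ [20/49, 29/49) → index 6
j=6: u_6=407/720 ∈ [20/49, 29/49) → index 6
j=7: u_7=467/720 ∈ [29/49, 5/7) → index 7
j=8: u_8=527/720 ∈ [5/7, 39/49) → index 8
j=9: u_9=587/720 ∈ [39/49, 44/49) → index 9
j=10: u_10=647/720 ∈ [44/49, 46/49) → index 10
j=11: u_11=707/720 ∈ [46/49, 1) → index 11

1 2 2 3 5 6 6 7 8 9 10 11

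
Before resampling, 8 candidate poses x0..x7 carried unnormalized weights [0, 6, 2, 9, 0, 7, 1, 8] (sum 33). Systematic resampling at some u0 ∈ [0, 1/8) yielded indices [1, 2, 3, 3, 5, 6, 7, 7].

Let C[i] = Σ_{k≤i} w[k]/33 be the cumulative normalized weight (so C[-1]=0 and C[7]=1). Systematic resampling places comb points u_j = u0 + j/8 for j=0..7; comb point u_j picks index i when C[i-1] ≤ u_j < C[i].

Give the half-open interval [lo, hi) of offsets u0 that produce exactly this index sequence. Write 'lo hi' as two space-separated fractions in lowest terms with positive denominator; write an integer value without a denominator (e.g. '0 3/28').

9/88 31/264

C = [0, 2/11, 8/33, 17/33, 17/33, 8/11, 25/33, 1]
j=0 picked index 1: u0 ∈ [0, 2/11)
j=1 picked index 2: u0 ∈ [5/88, 31/264)
j=2 picked index 3: u0 ∈ [-1/132, 35/132)
j=3 picked index 3: u0 ∈ [-35/264, 37/264)
j=4 picked index 5: u0 ∈ [1/66, 5/22)
j=5 picked index 6: u0 ∈ [9/88, 35/264)
j=6 picked index 7: u0 ∈ [1/132, 1/4)
j=7 picked index 7: u0 ∈ [-31/264, 1/8)
intersection: [9/88, 31/264)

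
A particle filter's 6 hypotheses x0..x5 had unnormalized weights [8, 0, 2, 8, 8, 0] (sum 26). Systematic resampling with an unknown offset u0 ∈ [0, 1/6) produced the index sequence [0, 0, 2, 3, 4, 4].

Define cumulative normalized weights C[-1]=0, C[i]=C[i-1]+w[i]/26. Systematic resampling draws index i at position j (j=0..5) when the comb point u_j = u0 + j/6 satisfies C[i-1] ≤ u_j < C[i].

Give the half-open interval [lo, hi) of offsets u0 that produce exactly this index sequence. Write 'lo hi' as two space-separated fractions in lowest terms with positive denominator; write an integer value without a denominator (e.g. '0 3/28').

1/39 2/39

C = [4/13, 4/13, 5/13, 9/13, 1, 1]
j=0 picked index 0: u0 ∈ [0, 4/13)
j=1 picked index 0: u0 ∈ [-1/6, 11/78)
j=2 picked index 2: u0 ∈ [-1/39, 2/39)
j=3 picked index 3: u0 ∈ [-3/26, 5/26)
j=4 picked index 4: u0 ∈ [1/39, 1/3)
j=5 picked index 4: u0 ∈ [-11/78, 1/6)
intersection: [1/39, 2/39)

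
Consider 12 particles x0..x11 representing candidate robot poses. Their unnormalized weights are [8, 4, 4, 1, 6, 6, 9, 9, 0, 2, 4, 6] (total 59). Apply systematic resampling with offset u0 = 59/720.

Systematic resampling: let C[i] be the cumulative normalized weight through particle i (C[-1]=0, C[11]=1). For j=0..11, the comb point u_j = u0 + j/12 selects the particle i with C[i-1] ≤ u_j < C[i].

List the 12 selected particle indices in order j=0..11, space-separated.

C = [8/59, 12/59, 16/59, 17/59, 23/59, 29/59, 38/59, 47/59, 47/59, 49/59, 53/59, 1]
j=0: u_0=59/720 ∈ [0, 8/59) → index 0
j=1: u_1=119/720 ∈ [8/59, 12/59) → index 1
j=2: u_2=179/720 ∈ [12/59, 16/59) → index 2
j=3: u_3=239/720 ∈ [17/59, 23/59) → index 4
j=4: u_4=299/720 ∈ [23/59, 29/59) → index 5
j=5: u_5=359/720 ∈ [29/59, 38/59) → index 6
j=6: u_6=419/720 ∈ [29/59, 38/59) → index 6
j=7: u_7=479/720 ∈ [38/59, 47/59) → index 7
j=8: u_8=539/720 ∈ [38/59, 47/59) → index 7
j=9: u_9=599/720 ∈ [49/59, 53/59) → index 10
j=10: u_10=659/720 ∈ [53/59, 1) → index 11
j=11: u_11=719/720 ∈ [53/59, 1) → index 11

0 1 2 4 5 6 6 7 7 10 11 11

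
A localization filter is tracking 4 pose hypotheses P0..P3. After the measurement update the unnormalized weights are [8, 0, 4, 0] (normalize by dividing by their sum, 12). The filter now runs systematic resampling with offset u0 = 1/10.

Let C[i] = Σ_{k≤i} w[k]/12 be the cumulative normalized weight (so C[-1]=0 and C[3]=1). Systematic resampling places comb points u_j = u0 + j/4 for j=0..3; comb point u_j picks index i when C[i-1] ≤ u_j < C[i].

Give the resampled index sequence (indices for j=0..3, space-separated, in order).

0 0 0 2

C = [2/3, 2/3, 1, 1]
j=0: u_0=1/10 ∈ [0, 2/3) → index 0
j=1: u_1=7/20 ∈ [0, 2/3) → index 0
j=2: u_2=3/5 ∈ [0, 2/3) → index 0
j=3: u_3=17/20 ∈ [2/3, 1) → index 2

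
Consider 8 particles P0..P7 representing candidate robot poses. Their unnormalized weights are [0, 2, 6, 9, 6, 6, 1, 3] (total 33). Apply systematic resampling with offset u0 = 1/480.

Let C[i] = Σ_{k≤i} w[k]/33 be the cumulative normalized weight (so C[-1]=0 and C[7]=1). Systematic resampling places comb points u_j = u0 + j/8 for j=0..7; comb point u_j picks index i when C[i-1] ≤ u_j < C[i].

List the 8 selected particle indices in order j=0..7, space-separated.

C = [0, 2/33, 8/33, 17/33, 23/33, 29/33, 10/11, 1]
j=0: u_0=1/480 ∈ [0, 2/33) → index 1
j=1: u_1=61/480 ∈ [2/33, 8/33) → index 2
j=2: u_2=121/480 ∈ [8/33, 17/33) → index 3
j=3: u_3=181/480 ∈ [8/33, 17/33) → index 3
j=4: u_4=241/480 ∈ [8/33, 17/33) → index 3
j=5: u_5=301/480 ∈ [17/33, 23/33) → index 4
j=6: u_6=361/480 ∈ [23/33, 29/33) → index 5
j=7: u_7=421/480 ∈ [23/33, 29/33) → index 5

1 2 3 3 3 4 5 5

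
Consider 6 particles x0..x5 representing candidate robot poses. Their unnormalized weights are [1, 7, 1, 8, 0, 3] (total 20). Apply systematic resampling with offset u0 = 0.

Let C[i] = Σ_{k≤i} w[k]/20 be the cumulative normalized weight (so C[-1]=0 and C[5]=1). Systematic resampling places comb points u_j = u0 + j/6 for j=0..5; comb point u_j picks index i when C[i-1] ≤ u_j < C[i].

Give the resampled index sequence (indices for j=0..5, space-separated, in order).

C = [1/20, 2/5, 9/20, 17/20, 17/20, 1]
j=0: u_0=0 ∈ [0, 1/20) → index 0
j=1: u_1=1/6 ∈ [1/20, 2/5) → index 1
j=2: u_2=1/3 ∈ [1/20, 2/5) → index 1
j=3: u_3=1/2 ∈ [9/20, 17/20) → index 3
j=4: u_4=2/3 ∈ [9/20, 17/20) → index 3
j=5: u_5=5/6 ∈ [9/20, 17/20) → index 3

0 1 1 3 3 3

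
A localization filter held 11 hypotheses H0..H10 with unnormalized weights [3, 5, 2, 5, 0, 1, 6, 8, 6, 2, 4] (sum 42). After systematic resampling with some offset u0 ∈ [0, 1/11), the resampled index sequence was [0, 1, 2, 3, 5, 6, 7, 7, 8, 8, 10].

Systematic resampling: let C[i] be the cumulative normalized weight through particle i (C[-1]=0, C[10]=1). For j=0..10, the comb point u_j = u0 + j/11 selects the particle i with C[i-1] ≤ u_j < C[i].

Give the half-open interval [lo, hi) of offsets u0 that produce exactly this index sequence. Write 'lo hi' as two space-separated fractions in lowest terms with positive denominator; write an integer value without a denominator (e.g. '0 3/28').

2/231 4/231

C = [1/14, 4/21, 5/21, 5/14, 5/14, 8/21, 11/21, 5/7, 6/7, 19/21, 1]
j=0 picked index 0: u0 ∈ [0, 1/14)
j=1 picked index 1: u0 ∈ [-3/154, 23/231)
j=2 picked index 2: u0 ∈ [2/231, 13/231)
j=3 picked index 3: u0 ∈ [-8/231, 13/154)
j=4 picked index 5: u0 ∈ [-1/154, 4/231)
j=5 picked index 6: u0 ∈ [-17/231, 16/231)
j=6 picked index 7: u0 ∈ [-5/231, 13/77)
j=7 picked index 7: u0 ∈ [-26/231, 6/77)
j=8 picked index 8: u0 ∈ [-1/77, 10/77)
j=9 picked index 8: u0 ∈ [-8/77, 3/77)
j=10 picked index 10: u0 ∈ [-1/231, 1/11)
intersection: [2/231, 4/231)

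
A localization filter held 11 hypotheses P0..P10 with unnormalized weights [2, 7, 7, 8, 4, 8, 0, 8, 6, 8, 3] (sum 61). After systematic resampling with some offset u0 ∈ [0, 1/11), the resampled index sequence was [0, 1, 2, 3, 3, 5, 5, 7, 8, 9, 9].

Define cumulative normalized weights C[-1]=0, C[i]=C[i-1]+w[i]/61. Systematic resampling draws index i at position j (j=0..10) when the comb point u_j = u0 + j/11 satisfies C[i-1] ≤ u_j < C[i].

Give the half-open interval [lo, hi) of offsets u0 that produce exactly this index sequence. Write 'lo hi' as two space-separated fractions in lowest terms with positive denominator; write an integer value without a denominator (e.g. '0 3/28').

C = [2/61, 9/61, 16/61, 24/61, 28/61, 36/61, 36/61, 44/61, 50/61, 58/61, 1]
j=0 picked index 0: u0 ∈ [0, 2/61)
j=1 picked index 1: u0 ∈ [-39/671, 38/671)
j=2 picked index 2: u0 ∈ [-23/671, 54/671)
j=3 picked index 3: u0 ∈ [-7/671, 81/671)
j=4 picked index 3: u0 ∈ [-68/671, 20/671)
j=5 picked index 5: u0 ∈ [3/671, 91/671)
j=6 picked index 5: u0 ∈ [-58/671, 30/671)
j=7 picked index 7: u0 ∈ [-31/671, 57/671)
j=8 picked index 8: u0 ∈ [-4/671, 62/671)
j=9 picked index 9: u0 ∈ [1/671, 89/671)
j=10 picked index 9: u0 ∈ [-60/671, 28/671)
intersection: [3/671, 20/671)

3/671 20/671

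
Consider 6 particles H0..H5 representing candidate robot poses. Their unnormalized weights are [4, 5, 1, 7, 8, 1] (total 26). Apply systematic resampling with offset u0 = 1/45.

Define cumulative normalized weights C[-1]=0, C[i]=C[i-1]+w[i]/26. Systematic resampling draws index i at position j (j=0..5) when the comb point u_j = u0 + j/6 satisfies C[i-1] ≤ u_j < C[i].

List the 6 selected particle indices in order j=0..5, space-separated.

C = [2/13, 9/26, 5/13, 17/26, 25/26, 1]
j=0: u_0=1/45 ∈ [0, 2/13) → index 0
j=1: u_1=17/90 ∈ [2/13, 9/26) → index 1
j=2: u_2=16/45 ∈ [9/26, 5/13) → index 2
j=3: u_3=47/90 ∈ [5/13, 17/26) → index 3
j=4: u_4=31/45 ∈ [17/26, 25/26) → index 4
j=5: u_5=77/90 ∈ [17/26, 25/26) → index 4

0 1 2 3 4 4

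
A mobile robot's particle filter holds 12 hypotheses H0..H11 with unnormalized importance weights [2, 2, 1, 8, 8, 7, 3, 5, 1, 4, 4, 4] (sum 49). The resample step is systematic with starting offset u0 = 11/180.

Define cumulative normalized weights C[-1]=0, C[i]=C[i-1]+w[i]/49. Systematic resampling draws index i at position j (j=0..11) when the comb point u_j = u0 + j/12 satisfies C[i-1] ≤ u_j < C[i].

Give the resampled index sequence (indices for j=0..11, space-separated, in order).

C = [2/49, 4/49, 5/49, 13/49, 3/7, 4/7, 31/49, 36/49, 37/49, 41/49, 45/49, 1]
j=0: u_0=11/180 ∈ [2/49, 4/49) → index 1
j=1: u_1=13/90 ∈ [5/49, 13/49) → index 3
j=2: u_2=41/180 ∈ [5/49, 13/49) → index 3
j=3: u_3=14/45 ∈ [13/49, 3/7) → index 4
j=4: u_4=71/180 ∈ [13/49, 3/7) → index 4
j=5: u_5=43/90 ∈ [3/7, 4/7) → index 5
j=6: u_6=101/180 ∈ [3/7, 4/7) → index 5
j=7: u_7=29/45 ∈ [31/49, 36/49) → index 7
j=8: u_8=131/180 ∈ [31/49, 36/49) → index 7
j=9: u_9=73/90 ∈ [37/49, 41/49) → index 9
j=10: u_10=161/180 ∈ [41/49, 45/49) → index 10
j=11: u_11=44/45 ∈ [45/49, 1) → index 11

1 3 3 4 4 5 5 7 7 9 10 11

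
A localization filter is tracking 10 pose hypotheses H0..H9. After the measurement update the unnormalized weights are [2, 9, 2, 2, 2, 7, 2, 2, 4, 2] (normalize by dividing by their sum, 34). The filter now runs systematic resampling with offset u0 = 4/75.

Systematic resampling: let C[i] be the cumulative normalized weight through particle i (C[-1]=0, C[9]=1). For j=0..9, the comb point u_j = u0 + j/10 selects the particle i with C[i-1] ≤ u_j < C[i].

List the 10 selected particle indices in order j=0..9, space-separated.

C = [1/17, 11/34, 13/34, 15/34, 1/2, 12/17, 13/17, 14/17, 16/17, 1]
j=0: u_0=4/75 ∈ [0, 1/17) → index 0
j=1: u_1=23/150 ∈ [1/17, 11/34) → index 1
j=2: u_2=19/75 ∈ [1/17, 11/34) → index 1
j=3: u_3=53/150 ∈ [11/34, 13/34) → index 2
j=4: u_4=34/75 ∈ [15/34, 1/2) → index 4
j=5: u_5=83/150 ∈ [1/2, 12/17) → index 5
j=6: u_6=49/75 ∈ [1/2, 12/17) → index 5
j=7: u_7=113/150 ∈ [12/17, 13/17) → index 6
j=8: u_8=64/75 ∈ [14/17, 16/17) → index 8
j=9: u_9=143/150 ∈ [16/17, 1) → index 9

0 1 1 2 4 5 5 6 8 9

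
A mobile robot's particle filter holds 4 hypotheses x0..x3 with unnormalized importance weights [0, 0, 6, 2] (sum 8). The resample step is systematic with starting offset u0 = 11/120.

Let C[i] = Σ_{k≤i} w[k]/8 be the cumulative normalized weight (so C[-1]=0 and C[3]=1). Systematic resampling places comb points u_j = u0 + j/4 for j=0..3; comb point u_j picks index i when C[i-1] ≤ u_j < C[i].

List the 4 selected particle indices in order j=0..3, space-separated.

2 2 2 3

C = [0, 0, 3/4, 1]
j=0: u_0=11/120 ∈ [0, 3/4) → index 2
j=1: u_1=41/120 ∈ [0, 3/4) → index 2
j=2: u_2=71/120 ∈ [0, 3/4) → index 2
j=3: u_3=101/120 ∈ [3/4, 1) → index 3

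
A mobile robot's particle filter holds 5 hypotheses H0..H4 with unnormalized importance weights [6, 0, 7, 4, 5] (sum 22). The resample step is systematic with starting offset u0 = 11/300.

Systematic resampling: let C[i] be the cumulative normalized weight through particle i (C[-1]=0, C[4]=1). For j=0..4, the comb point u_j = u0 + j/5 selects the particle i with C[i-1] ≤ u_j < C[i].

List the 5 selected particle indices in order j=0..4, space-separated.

0 0 2 3 4

C = [3/11, 3/11, 13/22, 17/22, 1]
j=0: u_0=11/300 ∈ [0, 3/11) → index 0
j=1: u_1=71/300 ∈ [0, 3/11) → index 0
j=2: u_2=131/300 ∈ [3/11, 13/22) → index 2
j=3: u_3=191/300 ∈ [13/22, 17/22) → index 3
j=4: u_4=251/300 ∈ [17/22, 1) → index 4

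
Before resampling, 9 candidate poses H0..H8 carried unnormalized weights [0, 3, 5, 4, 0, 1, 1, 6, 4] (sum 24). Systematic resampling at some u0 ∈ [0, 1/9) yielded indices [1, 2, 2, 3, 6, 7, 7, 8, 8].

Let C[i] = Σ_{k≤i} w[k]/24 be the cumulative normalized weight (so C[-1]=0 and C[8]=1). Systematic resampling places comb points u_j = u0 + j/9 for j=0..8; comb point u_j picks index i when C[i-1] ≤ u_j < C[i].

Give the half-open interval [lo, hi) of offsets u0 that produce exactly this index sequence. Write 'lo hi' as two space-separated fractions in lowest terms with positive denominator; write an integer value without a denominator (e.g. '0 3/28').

C = [0, 1/8, 1/3, 1/2, 1/2, 13/24, 7/12, 5/6, 1]
j=0 picked index 1: u0 ∈ [0, 1/8)
j=1 picked index 2: u0 ∈ [1/72, 2/9)
j=2 picked index 2: u0 ∈ [-7/72, 1/9)
j=3 picked index 3: u0 ∈ [0, 1/6)
j=4 picked index 6: u0 ∈ [7/72, 5/36)
j=5 picked index 7: u0 ∈ [1/36, 5/18)
j=6 picked index 7: u0 ∈ [-1/12, 1/6)
j=7 picked index 8: u0 ∈ [1/18, 2/9)
j=8 picked index 8: u0 ∈ [-1/18, 1/9)
intersection: [7/72, 1/9)

7/72 1/9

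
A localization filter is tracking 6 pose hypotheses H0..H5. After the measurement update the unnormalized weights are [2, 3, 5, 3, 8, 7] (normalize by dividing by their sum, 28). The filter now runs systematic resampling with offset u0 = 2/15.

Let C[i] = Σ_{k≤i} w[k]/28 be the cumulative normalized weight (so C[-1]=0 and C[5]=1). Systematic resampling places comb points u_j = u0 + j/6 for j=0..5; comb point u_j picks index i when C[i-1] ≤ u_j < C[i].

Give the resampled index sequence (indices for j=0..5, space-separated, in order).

1 2 4 4 5 5

C = [1/14, 5/28, 5/14, 13/28, 3/4, 1]
j=0: u_0=2/15 ∈ [1/14, 5/28) → index 1
j=1: u_1=3/10 ∈ [5/28, 5/14) → index 2
j=2: u_2=7/15 ∈ [13/28, 3/4) → index 4
j=3: u_3=19/30 ∈ [13/28, 3/4) → index 4
j=4: u_4=4/5 ∈ [3/4, 1) → index 5
j=5: u_5=29/30 ∈ [3/4, 1) → index 5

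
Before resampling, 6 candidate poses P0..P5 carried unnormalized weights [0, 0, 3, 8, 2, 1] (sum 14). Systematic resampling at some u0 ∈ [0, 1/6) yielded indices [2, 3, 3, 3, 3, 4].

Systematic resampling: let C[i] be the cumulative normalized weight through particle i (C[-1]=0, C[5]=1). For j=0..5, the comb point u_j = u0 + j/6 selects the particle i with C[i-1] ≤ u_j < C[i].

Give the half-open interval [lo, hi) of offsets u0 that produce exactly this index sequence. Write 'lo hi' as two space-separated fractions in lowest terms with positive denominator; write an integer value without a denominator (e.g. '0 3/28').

C = [0, 0, 3/14, 11/14, 13/14, 1]
j=0 picked index 2: u0 ∈ [0, 3/14)
j=1 picked index 3: u0 ∈ [1/21, 13/21)
j=2 picked index 3: u0 ∈ [-5/42, 19/42)
j=3 picked index 3: u0 ∈ [-2/7, 2/7)
j=4 picked index 3: u0 ∈ [-19/42, 5/42)
j=5 picked index 4: u0 ∈ [-1/21, 2/21)
intersection: [1/21, 2/21)

1/21 2/21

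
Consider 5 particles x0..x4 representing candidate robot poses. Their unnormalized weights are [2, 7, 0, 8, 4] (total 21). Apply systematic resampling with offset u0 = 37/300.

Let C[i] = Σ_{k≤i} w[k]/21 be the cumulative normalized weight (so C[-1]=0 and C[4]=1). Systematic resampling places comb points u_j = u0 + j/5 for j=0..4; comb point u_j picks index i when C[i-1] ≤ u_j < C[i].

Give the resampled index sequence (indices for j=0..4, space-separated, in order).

1 1 3 3 4

C = [2/21, 3/7, 3/7, 17/21, 1]
j=0: u_0=37/300 ∈ [2/21, 3/7) → index 1
j=1: u_1=97/300 ∈ [2/21, 3/7) → index 1
j=2: u_2=157/300 ∈ [3/7, 17/21) → index 3
j=3: u_3=217/300 ∈ [3/7, 17/21) → index 3
j=4: u_4=277/300 ∈ [17/21, 1) → index 4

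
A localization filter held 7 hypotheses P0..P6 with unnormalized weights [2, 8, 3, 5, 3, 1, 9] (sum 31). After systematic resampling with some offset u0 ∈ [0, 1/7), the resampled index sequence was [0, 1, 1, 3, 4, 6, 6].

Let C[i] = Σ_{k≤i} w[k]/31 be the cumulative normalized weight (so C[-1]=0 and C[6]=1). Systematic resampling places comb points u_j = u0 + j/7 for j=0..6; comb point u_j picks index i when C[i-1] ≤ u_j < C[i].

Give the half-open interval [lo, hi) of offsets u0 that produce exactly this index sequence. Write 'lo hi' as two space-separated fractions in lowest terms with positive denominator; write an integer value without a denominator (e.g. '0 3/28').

C = [2/31, 10/31, 13/31, 18/31, 21/31, 22/31, 1]
j=0 picked index 0: u0 ∈ [0, 2/31)
j=1 picked index 1: u0 ∈ [-17/217, 39/217)
j=2 picked index 1: u0 ∈ [-48/217, 8/217)
j=3 picked index 3: u0 ∈ [-2/217, 33/217)
j=4 picked index 4: u0 ∈ [2/217, 23/217)
j=5 picked index 6: u0 ∈ [-1/217, 2/7)
j=6 picked index 6: u0 ∈ [-32/217, 1/7)
intersection: [2/217, 8/217)

2/217 8/217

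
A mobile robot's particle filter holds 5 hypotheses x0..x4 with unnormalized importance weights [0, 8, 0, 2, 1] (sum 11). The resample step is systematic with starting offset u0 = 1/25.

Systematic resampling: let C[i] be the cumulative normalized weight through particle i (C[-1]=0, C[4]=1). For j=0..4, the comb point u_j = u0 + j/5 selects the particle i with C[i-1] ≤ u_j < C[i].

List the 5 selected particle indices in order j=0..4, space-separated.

1 1 1 1 3

C = [0, 8/11, 8/11, 10/11, 1]
j=0: u_0=1/25 ∈ [0, 8/11) → index 1
j=1: u_1=6/25 ∈ [0, 8/11) → index 1
j=2: u_2=11/25 ∈ [0, 8/11) → index 1
j=3: u_3=16/25 ∈ [0, 8/11) → index 1
j=4: u_4=21/25 ∈ [8/11, 10/11) → index 3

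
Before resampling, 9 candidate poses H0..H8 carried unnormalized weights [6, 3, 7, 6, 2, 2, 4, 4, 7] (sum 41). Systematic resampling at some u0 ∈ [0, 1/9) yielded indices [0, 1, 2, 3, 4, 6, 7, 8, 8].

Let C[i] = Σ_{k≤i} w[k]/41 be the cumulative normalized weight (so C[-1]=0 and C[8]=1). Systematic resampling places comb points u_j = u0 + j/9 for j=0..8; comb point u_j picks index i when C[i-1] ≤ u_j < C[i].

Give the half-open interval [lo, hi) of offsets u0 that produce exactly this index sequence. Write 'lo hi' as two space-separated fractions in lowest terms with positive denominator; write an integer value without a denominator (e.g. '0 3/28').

C = [6/41, 9/41, 16/41, 22/41, 24/41, 26/41, 30/41, 34/41, 1]
j=0 picked index 0: u0 ∈ [0, 6/41)
j=1 picked index 1: u0 ∈ [13/369, 40/369)
j=2 picked index 2: u0 ∈ [-1/369, 62/369)
j=3 picked index 3: u0 ∈ [7/123, 25/123)
j=4 picked index 4: u0 ∈ [34/369, 52/369)
j=5 picked index 6: u0 ∈ [29/369, 65/369)
j=6 picked index 7: u0 ∈ [8/123, 20/123)
j=7 picked index 8: u0 ∈ [19/369, 2/9)
j=8 picked index 8: u0 ∈ [-22/369, 1/9)
intersection: [34/369, 40/369)

34/369 40/369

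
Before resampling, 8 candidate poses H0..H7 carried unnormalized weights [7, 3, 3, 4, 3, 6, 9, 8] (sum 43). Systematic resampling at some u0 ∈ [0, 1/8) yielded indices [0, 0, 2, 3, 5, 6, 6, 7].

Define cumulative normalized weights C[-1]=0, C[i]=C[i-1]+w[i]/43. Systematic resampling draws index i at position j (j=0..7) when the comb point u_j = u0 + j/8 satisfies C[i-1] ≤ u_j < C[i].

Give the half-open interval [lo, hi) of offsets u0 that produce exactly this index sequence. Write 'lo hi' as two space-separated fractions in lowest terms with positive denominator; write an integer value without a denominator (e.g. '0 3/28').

C = [7/43, 10/43, 13/43, 17/43, 20/43, 26/43, 35/43, 1]
j=0 picked index 0: u0 ∈ [0, 7/43)
j=1 picked index 0: u0 ∈ [-1/8, 13/344)
j=2 picked index 2: u0 ∈ [-3/172, 9/172)
j=3 picked index 3: u0 ∈ [-25/344, 7/344)
j=4 picked index 5: u0 ∈ [-3/86, 9/86)
j=5 picked index 6: u0 ∈ [-7/344, 65/344)
j=6 picked index 6: u0 ∈ [-25/172, 11/172)
j=7 picked index 7: u0 ∈ [-21/344, 1/8)
intersection: [0, 7/344)

0 7/344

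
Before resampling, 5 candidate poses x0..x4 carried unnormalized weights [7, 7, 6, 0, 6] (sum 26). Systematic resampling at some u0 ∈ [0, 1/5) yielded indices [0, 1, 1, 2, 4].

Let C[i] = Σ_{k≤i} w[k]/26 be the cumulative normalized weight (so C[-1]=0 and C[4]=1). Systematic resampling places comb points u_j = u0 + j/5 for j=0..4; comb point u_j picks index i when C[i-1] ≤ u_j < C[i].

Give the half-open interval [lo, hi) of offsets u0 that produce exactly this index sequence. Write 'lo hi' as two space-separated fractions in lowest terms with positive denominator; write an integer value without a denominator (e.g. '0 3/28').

C = [7/26, 7/13, 10/13, 10/13, 1]
j=0 picked index 0: u0 ∈ [0, 7/26)
j=1 picked index 1: u0 ∈ [9/130, 22/65)
j=2 picked index 1: u0 ∈ [-17/130, 9/65)
j=3 picked index 2: u0 ∈ [-4/65, 11/65)
j=4 picked index 4: u0 ∈ [-2/65, 1/5)
intersection: [9/130, 9/65)

9/130 9/65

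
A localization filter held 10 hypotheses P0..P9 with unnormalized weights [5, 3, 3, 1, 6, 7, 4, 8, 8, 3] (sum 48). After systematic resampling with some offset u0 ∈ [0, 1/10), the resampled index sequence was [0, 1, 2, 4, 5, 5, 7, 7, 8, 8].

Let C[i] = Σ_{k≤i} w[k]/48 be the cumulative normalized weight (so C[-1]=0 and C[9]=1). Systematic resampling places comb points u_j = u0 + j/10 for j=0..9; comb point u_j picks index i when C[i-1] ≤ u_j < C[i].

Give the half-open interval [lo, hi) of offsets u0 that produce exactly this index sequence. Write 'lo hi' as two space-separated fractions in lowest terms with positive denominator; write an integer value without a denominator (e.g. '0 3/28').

C = [5/48, 1/6, 11/48, 1/4, 3/8, 25/48, 29/48, 37/48, 15/16, 1]
j=0 picked index 0: u0 ∈ [0, 5/48)
j=1 picked index 1: u0 ∈ [1/240, 1/15)
j=2 picked index 2: u0 ∈ [-1/30, 7/240)
j=3 picked index 4: u0 ∈ [-1/20, 3/40)
j=4 picked index 5: u0 ∈ [-1/40, 29/240)
j=5 picked index 5: u0 ∈ [-1/8, 1/48)
j=6 picked index 7: u0 ∈ [1/240, 41/240)
j=7 picked index 7: u0 ∈ [-23/240, 17/240)
j=8 picked index 8: u0 ∈ [-7/240, 11/80)
j=9 picked index 8: u0 ∈ [-31/240, 3/80)
intersection: [1/240, 1/48)

1/240 1/48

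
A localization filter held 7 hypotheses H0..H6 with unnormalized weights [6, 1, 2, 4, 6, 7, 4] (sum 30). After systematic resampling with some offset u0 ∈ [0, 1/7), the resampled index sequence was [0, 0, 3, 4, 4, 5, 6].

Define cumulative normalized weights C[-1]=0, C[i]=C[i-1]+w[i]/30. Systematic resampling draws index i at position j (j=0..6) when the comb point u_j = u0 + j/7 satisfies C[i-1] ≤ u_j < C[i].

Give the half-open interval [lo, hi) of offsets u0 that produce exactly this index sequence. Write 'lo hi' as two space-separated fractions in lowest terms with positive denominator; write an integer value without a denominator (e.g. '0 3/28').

1/70 2/35

C = [1/5, 7/30, 3/10, 13/30, 19/30, 13/15, 1]
j=0 picked index 0: u0 ∈ [0, 1/5)
j=1 picked index 0: u0 ∈ [-1/7, 2/35)
j=2 picked index 3: u0 ∈ [1/70, 31/210)
j=3 picked index 4: u0 ∈ [1/210, 43/210)
j=4 picked index 4: u0 ∈ [-29/210, 13/210)
j=5 picked index 5: u0 ∈ [-17/210, 16/105)
j=6 picked index 6: u0 ∈ [1/105, 1/7)
intersection: [1/70, 2/35)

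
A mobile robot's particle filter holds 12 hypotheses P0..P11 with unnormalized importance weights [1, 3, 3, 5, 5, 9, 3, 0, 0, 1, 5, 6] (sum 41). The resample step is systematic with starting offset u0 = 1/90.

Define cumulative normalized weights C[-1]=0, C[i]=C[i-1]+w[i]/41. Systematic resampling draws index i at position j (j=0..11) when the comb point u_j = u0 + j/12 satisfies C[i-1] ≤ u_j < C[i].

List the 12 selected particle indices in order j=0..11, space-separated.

0 1 3 3 4 5 5 5 6 10 10 11

C = [1/41, 4/41, 7/41, 12/41, 17/41, 26/41, 29/41, 29/41, 29/41, 30/41, 35/41, 1]
j=0: u_0=1/90 ∈ [0, 1/41) → index 0
j=1: u_1=17/180 ∈ [1/41, 4/41) → index 1
j=2: u_2=8/45 ∈ [7/41, 12/41) → index 3
j=3: u_3=47/180 ∈ [7/41, 12/41) → index 3
j=4: u_4=31/90 ∈ [12/41, 17/41) → index 4
j=5: u_5=77/180 ∈ [17/41, 26/41) → index 5
j=6: u_6=23/45 ∈ [17/41, 26/41) → index 5
j=7: u_7=107/180 ∈ [17/41, 26/41) → index 5
j=8: u_8=61/90 ∈ [26/41, 29/41) → index 6
j=9: u_9=137/180 ∈ [30/41, 35/41) → index 10
j=10: u_10=38/45 ∈ [30/41, 35/41) → index 10
j=11: u_11=167/180 ∈ [35/41, 1) → index 11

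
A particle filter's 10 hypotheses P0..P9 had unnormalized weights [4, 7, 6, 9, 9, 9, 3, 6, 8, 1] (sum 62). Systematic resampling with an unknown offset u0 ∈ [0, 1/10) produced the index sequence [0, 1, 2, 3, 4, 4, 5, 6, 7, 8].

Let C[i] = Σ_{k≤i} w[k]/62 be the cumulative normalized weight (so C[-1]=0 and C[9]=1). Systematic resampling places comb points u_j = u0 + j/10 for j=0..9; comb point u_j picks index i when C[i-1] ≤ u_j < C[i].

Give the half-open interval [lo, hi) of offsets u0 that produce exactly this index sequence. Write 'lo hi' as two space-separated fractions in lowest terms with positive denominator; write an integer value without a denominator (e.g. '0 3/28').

3/155 17/310

C = [2/31, 11/62, 17/62, 13/31, 35/62, 22/31, 47/62, 53/62, 61/62, 1]
j=0 picked index 0: u0 ∈ [0, 2/31)
j=1 picked index 1: u0 ∈ [-11/310, 12/155)
j=2 picked index 2: u0 ∈ [-7/310, 23/310)
j=3 picked index 3: u0 ∈ [-4/155, 37/310)
j=4 picked index 4: u0 ∈ [3/155, 51/310)
j=5 picked index 4: u0 ∈ [-5/62, 2/31)
j=6 picked index 5: u0 ∈ [-11/310, 17/155)
j=7 picked index 6: u0 ∈ [3/310, 9/155)
j=8 picked index 7: u0 ∈ [-13/310, 17/310)
j=9 picked index 8: u0 ∈ [-7/155, 13/155)
intersection: [3/155, 17/310)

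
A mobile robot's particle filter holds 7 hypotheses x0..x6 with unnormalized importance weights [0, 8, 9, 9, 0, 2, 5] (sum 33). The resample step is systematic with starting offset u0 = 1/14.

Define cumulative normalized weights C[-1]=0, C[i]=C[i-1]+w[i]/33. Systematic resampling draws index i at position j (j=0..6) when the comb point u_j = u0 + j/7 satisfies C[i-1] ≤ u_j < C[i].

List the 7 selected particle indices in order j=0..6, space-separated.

C = [0, 8/33, 17/33, 26/33, 26/33, 28/33, 1]
j=0: u_0=1/14 ∈ [0, 8/33) → index 1
j=1: u_1=3/14 ∈ [0, 8/33) → index 1
j=2: u_2=5/14 ∈ [8/33, 17/33) → index 2
j=3: u_3=1/2 ∈ [8/33, 17/33) → index 2
j=4: u_4=9/14 ∈ [17/33, 26/33) → index 3
j=5: u_5=11/14 ∈ [17/33, 26/33) → index 3
j=6: u_6=13/14 ∈ [28/33, 1) → index 6

1 1 2 2 3 3 6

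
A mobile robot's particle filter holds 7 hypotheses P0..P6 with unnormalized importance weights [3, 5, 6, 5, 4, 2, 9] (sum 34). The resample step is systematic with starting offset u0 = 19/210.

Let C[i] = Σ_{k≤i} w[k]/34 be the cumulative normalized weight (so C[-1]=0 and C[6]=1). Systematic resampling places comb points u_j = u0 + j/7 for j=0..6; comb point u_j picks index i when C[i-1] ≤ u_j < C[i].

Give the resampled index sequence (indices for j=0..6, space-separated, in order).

C = [3/34, 4/17, 7/17, 19/34, 23/34, 25/34, 1]
j=0: u_0=19/210 ∈ [3/34, 4/17) → index 1
j=1: u_1=7/30 ∈ [3/34, 4/17) → index 1
j=2: u_2=79/210 ∈ [4/17, 7/17) → index 2
j=3: u_3=109/210 ∈ [7/17, 19/34) → index 3
j=4: u_4=139/210 ∈ [19/34, 23/34) → index 4
j=5: u_5=169/210 ∈ [25/34, 1) → index 6
j=6: u_6=199/210 ∈ [25/34, 1) → index 6

1 1 2 3 4 6 6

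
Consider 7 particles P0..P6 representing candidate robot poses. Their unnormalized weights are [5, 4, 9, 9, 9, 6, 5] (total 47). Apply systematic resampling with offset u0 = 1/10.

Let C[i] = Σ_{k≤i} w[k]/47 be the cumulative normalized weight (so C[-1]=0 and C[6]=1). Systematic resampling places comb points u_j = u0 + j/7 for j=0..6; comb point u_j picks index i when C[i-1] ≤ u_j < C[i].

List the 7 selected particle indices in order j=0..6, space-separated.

C = [5/47, 9/47, 18/47, 27/47, 36/47, 42/47, 1]
j=0: u_0=1/10 ∈ [0, 5/47) → index 0
j=1: u_1=17/70 ∈ [9/47, 18/47) → index 2
j=2: u_2=27/70 ∈ [18/47, 27/47) → index 3
j=3: u_3=37/70 ∈ [18/47, 27/47) → index 3
j=4: u_4=47/70 ∈ [27/47, 36/47) → index 4
j=5: u_5=57/70 ∈ [36/47, 42/47) → index 5
j=6: u_6=67/70 ∈ [42/47, 1) → index 6

0 2 3 3 4 5 6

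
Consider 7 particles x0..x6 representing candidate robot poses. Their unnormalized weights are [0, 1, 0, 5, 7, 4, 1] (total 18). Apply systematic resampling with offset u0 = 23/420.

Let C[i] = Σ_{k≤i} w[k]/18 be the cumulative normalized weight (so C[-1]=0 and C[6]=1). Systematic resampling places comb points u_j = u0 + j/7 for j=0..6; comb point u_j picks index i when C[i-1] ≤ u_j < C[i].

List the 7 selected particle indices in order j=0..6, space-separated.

1 3 4 4 4 5 5

C = [0, 1/18, 1/18, 1/3, 13/18, 17/18, 1]
j=0: u_0=23/420 ∈ [0, 1/18) → index 1
j=1: u_1=83/420 ∈ [1/18, 1/3) → index 3
j=2: u_2=143/420 ∈ [1/3, 13/18) → index 4
j=3: u_3=29/60 ∈ [1/3, 13/18) → index 4
j=4: u_4=263/420 ∈ [1/3, 13/18) → index 4
j=5: u_5=323/420 ∈ [13/18, 17/18) → index 5
j=6: u_6=383/420 ∈ [13/18, 17/18) → index 5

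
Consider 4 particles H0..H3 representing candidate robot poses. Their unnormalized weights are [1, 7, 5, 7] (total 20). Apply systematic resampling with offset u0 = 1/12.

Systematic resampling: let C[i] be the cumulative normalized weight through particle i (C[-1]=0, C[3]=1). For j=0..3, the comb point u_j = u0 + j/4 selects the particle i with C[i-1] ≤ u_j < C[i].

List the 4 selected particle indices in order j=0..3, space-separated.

1 1 2 3

C = [1/20, 2/5, 13/20, 1]
j=0: u_0=1/12 ∈ [1/20, 2/5) → index 1
j=1: u_1=1/3 ∈ [1/20, 2/5) → index 1
j=2: u_2=7/12 ∈ [2/5, 13/20) → index 2
j=3: u_3=5/6 ∈ [13/20, 1) → index 3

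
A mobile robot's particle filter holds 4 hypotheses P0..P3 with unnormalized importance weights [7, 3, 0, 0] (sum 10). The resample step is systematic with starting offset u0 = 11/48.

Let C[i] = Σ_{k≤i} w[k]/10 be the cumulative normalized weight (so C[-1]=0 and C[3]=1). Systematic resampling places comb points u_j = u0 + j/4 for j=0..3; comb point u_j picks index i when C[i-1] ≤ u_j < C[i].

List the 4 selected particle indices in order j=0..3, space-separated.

0 0 1 1

C = [7/10, 1, 1, 1]
j=0: u_0=11/48 ∈ [0, 7/10) → index 0
j=1: u_1=23/48 ∈ [0, 7/10) → index 0
j=2: u_2=35/48 ∈ [7/10, 1) → index 1
j=3: u_3=47/48 ∈ [7/10, 1) → index 1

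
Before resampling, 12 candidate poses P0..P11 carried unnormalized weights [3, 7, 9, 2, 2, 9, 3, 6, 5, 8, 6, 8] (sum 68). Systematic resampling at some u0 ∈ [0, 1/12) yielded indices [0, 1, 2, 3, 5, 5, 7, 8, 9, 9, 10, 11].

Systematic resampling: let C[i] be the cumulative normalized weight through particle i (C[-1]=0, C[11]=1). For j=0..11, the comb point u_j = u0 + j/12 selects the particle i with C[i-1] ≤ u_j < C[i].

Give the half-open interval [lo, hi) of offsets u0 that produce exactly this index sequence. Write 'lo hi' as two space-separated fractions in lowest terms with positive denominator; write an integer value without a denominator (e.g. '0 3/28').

C = [3/68, 5/34, 19/68, 21/68, 23/68, 8/17, 35/68, 41/68, 23/34, 27/34, 15/17, 1]
j=0 picked index 0: u0 ∈ [0, 3/68)
j=1 picked index 1: u0 ∈ [-2/51, 13/204)
j=2 picked index 2: u0 ∈ [-1/51, 23/204)
j=3 picked index 3: u0 ∈ [1/34, 1/17)
j=4 picked index 5: u0 ∈ [1/204, 7/51)
j=5 picked index 5: u0 ∈ [-4/51, 11/204)
j=6 picked index 7: u0 ∈ [1/68, 7/68)
j=7 picked index 8: u0 ∈ [1/51, 19/204)
j=8 picked index 9: u0 ∈ [1/102, 13/102)
j=9 picked index 9: u0 ∈ [-5/68, 3/68)
j=10 picked index 10: u0 ∈ [-2/51, 5/102)
j=11 picked index 11: u0 ∈ [-7/204, 1/12)
intersection: [1/34, 3/68)

1/34 3/68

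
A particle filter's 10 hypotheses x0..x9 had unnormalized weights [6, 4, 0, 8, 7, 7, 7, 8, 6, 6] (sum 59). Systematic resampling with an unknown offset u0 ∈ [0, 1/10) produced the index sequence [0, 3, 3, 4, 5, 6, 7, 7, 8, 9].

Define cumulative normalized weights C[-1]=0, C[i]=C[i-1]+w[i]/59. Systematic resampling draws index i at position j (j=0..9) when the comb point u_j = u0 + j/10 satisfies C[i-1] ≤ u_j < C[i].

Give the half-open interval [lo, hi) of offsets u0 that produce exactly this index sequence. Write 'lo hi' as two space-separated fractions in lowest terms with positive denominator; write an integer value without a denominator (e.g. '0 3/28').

C = [6/59, 10/59, 10/59, 18/59, 25/59, 32/59, 39/59, 47/59, 53/59, 1]
j=0 picked index 0: u0 ∈ [0, 6/59)
j=1 picked index 3: u0 ∈ [41/590, 121/590)
j=2 picked index 3: u0 ∈ [-9/295, 31/295)
j=3 picked index 4: u0 ∈ [3/590, 73/590)
j=4 picked index 5: u0 ∈ [7/295, 42/295)
j=5 picked index 6: u0 ∈ [5/118, 19/118)
j=6 picked index 7: u0 ∈ [18/295, 58/295)
j=7 picked index 7: u0 ∈ [-23/590, 57/590)
j=8 picked index 8: u0 ∈ [-1/295, 29/295)
j=9 picked index 9: u0 ∈ [-1/590, 1/10)
intersection: [41/590, 57/590)

41/590 57/590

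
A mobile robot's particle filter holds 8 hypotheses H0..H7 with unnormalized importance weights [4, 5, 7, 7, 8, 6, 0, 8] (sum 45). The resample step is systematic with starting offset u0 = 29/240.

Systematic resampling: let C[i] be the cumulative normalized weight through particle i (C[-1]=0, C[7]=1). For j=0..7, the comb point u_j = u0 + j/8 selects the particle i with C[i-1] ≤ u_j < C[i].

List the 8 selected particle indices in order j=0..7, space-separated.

C = [4/45, 1/5, 16/45, 23/45, 31/45, 37/45, 37/45, 1]
j=0: u_0=29/240 ∈ [4/45, 1/5) → index 1
j=1: u_1=59/240 ∈ [1/5, 16/45) → index 2
j=2: u_2=89/240 ∈ [16/45, 23/45) → index 3
j=3: u_3=119/240 ∈ [16/45, 23/45) → index 3
j=4: u_4=149/240 ∈ [23/45, 31/45) → index 4
j=5: u_5=179/240 ∈ [31/45, 37/45) → index 5
j=6: u_6=209/240 ∈ [37/45, 1) → index 7
j=7: u_7=239/240 ∈ [37/45, 1) → index 7

1 2 3 3 4 5 7 7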